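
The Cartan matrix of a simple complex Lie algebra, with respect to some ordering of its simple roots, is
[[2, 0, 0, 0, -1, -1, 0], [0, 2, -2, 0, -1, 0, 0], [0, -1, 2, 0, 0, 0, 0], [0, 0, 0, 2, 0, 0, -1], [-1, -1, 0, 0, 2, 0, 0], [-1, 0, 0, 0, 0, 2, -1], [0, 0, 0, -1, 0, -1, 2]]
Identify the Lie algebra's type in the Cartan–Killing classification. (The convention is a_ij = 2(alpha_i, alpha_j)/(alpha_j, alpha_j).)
The matrix has rank 7 with 2's on the diagonal. Reading the off-diagonal entries as Dynkin edges (a single edge where a_ij = a_ji = -1; a double or triple edge where a_ij * a_ji = 2 or 3), the diagram is a chain of 7 nodes with a double edge at one end; the terminal node there is the unique short simple root (B_7). One simple-root ordering that puts it in standard form is (alpha_4, alpha_7, alpha_6, alpha_1, alpha_5, alpha_2, alpha_3). So the algebra is type B_7, i.e. so(15).

type B_7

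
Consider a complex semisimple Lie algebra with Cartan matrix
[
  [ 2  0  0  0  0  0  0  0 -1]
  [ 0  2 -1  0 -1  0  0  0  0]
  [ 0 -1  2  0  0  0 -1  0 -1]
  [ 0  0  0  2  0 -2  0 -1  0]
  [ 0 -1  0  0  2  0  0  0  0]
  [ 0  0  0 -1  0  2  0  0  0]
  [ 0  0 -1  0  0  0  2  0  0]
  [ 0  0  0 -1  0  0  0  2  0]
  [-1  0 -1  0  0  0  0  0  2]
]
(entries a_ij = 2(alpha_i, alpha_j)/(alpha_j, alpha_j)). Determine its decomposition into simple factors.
B_3 ⊕ E_6

The diagram associated to this matrix has two connected components: the simple roots {alpha_4, alpha_6, alpha_8} form a chain of 3 nodes with a double edge at one end; the terminal node there is the unique short simple root (B_3), and {alpha_1, alpha_2, alpha_3, alpha_5, alpha_7, alpha_9} form a chain of 5 nodes with one extra node attached to the third node from one end (E_6). A semisimple Lie algebra decomposes uniquely as the direct sum of simple ideals, one per connected component of its Dynkin diagram, so g ≅ B_3 ⊕ E_6 (dimension 21 + 78 = 99).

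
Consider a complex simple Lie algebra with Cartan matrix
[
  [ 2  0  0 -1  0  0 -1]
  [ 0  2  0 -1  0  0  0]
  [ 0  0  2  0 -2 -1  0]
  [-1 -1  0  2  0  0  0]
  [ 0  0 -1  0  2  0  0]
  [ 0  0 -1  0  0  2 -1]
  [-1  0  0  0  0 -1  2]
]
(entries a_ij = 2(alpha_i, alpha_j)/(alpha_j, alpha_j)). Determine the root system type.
The matrix has rank 7 with 2's on the diagonal. Reading the off-diagonal entries as Dynkin edges (a single edge where a_ij = a_ji = -1; a double or triple edge where a_ij * a_ji = 2 or 3), the diagram is a chain of 7 nodes with a double edge at one end; the terminal node there is the unique short simple root (B_7). One simple-root ordering that puts it in standard form is (alpha_2, alpha_4, alpha_1, alpha_7, alpha_6, alpha_3, alpha_5). So the algebra is type B_7, i.e. so(15).

B_7 (so(15))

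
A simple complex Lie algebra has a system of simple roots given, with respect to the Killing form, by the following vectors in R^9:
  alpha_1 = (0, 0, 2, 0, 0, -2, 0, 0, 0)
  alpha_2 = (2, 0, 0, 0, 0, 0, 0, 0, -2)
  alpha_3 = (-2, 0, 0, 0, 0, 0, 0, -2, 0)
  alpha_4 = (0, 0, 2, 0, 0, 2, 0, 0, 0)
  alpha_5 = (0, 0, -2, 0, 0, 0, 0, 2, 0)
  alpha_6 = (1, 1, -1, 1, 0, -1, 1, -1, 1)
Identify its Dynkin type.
type E_6

Compute the Cartan integers a_ij = 2(alpha_i, alpha_j)/(alpha_j, alpha_j); the resulting 6x6 Cartan matrix is
[[2, 0, 0, 0, -1, 0], [0, 2, -1, 0, 0, 0], [0, -1, 2, 0, -1, 0], [0, 0, 0, 2, -1, -1], [-1, 0, -1, -1, 2, 0], [0, 0, 0, -1, 0, 2]].
All simple roots have the same length, so the diagram is simply laced. The associated Dynkin diagram is a chain of 5 nodes with one extra node attached to the third node from one end (E_6), so the type is E_6.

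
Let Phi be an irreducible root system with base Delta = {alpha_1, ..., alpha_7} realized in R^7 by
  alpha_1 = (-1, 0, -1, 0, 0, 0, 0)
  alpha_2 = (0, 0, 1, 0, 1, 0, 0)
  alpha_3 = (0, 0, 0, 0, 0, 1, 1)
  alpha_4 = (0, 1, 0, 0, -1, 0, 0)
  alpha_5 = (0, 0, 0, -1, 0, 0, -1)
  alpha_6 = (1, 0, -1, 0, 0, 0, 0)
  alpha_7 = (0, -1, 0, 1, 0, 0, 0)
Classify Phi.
Compute the Cartan integers a_ij = 2(alpha_i, alpha_j)/(alpha_j, alpha_j); the resulting 7x7 Cartan matrix is
[[2, -1, 0, 0, 0, 0, 0], [-1, 2, 0, -1, 0, -1, 0], [0, 0, 2, 0, -1, 0, 0], [0, -1, 0, 2, 0, 0, -1], [0, 0, -1, 0, 2, 0, -1], [0, -1, 0, 0, 0, 2, 0], [0, 0, 0, -1, -1, 0, 2]].
All simple roots have the same length, so the diagram is simply laced. The associated Dynkin diagram is a chain of 5 nodes with a fork of two nodes at one end (D_7), so the type is D_7 (the algebra so(14)).

D_7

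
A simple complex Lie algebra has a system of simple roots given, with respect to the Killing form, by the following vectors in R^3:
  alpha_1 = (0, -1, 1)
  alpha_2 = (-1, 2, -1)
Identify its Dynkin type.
G_2

Compute the Cartan integers a_ij = 2(alpha_i, alpha_j)/(alpha_j, alpha_j); the resulting 2x2 Cartan matrix is
[[2, -1], [-3, 2]].
The roots have two lengths (squared-length ratio 3:1); the short ones are alpha_{1}. The associated Dynkin diagram is two nodes joined by a triple edge (G_2), so the type is G_2.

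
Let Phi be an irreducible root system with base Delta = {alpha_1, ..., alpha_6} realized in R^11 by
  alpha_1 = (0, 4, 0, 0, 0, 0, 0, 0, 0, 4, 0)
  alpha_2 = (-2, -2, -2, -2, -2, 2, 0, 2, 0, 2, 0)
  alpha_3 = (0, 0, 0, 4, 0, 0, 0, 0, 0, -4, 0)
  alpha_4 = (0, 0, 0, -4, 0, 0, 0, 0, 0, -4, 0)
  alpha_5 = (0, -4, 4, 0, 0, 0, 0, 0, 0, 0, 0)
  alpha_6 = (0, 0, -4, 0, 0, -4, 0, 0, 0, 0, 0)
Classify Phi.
Compute the Cartan integers a_ij = 2(alpha_i, alpha_j)/(alpha_j, alpha_j); the resulting 6x6 Cartan matrix is
[[2, 0, -1, -1, -1, 0], [0, 2, -1, 0, 0, 0], [-1, -1, 2, 0, 0, 0], [-1, 0, 0, 2, 0, 0], [-1, 0, 0, 0, 2, -1], [0, 0, 0, 0, -1, 2]].
All simple roots have the same length, so the diagram is simply laced. The associated Dynkin diagram is a chain of 5 nodes with one extra node attached to the third node from one end (E_6), so the type is E_6.

type E_6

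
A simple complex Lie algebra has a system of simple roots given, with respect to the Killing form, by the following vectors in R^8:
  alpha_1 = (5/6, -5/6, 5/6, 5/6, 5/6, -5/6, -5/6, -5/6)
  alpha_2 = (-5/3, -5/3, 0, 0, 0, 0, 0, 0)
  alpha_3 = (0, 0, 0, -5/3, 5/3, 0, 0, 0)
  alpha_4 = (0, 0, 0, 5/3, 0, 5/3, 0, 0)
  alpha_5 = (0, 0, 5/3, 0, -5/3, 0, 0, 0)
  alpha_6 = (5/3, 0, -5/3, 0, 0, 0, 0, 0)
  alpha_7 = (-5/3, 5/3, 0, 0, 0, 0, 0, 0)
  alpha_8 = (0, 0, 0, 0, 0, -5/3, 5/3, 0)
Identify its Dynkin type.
E_8

Compute the Cartan integers a_ij = 2(alpha_i, alpha_j)/(alpha_j, alpha_j); the resulting 8x8 Cartan matrix is
[[2, 0, 0, 0, 0, 0, -1, 0], [0, 2, 0, 0, 0, -1, 0, 0], [0, 0, 2, -1, -1, 0, 0, 0], [0, 0, -1, 2, 0, 0, 0, -1], [0, 0, -1, 0, 2, -1, 0, 0], [0, -1, 0, 0, -1, 2, -1, 0], [-1, 0, 0, 0, 0, -1, 2, 0], [0, 0, 0, -1, 0, 0, 0, 2]].
All simple roots have the same length, so the diagram is simply laced. The associated Dynkin diagram is a chain of 7 nodes with one extra node attached to the third node from one end (E_8), so the type is E_8.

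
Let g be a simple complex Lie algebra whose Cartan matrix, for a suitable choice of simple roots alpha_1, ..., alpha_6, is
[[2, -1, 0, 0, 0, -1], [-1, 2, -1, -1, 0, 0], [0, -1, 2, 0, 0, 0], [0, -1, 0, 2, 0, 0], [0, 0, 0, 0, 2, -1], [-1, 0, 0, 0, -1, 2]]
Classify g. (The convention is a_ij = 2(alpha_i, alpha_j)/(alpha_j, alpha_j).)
The matrix has rank 6 with 2's on the diagonal. Reading the off-diagonal entries as Dynkin edges (a single edge where a_ij = a_ji = -1; a double or triple edge where a_ij * a_ji = 2 or 3), the diagram is a chain of 4 nodes with a fork of two nodes at one end (D_6). One simple-root ordering that puts it in standard form is (alpha_5, alpha_6, alpha_1, alpha_2, alpha_4, alpha_3). So the algebra is type D_6, i.e. so(12).

type D_6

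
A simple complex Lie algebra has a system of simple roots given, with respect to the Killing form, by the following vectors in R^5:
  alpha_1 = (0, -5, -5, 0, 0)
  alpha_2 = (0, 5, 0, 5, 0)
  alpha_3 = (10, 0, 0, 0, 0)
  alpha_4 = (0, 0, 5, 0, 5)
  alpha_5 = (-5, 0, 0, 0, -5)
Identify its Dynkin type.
Compute the Cartan integers a_ij = 2(alpha_i, alpha_j)/(alpha_j, alpha_j); the resulting 5x5 Cartan matrix is
[[2, -1, 0, -1, 0], [-1, 2, 0, 0, 0], [0, 0, 2, 0, -2], [-1, 0, 0, 2, -1], [0, 0, -1, -1, 2]].
The roots have two lengths (squared-length ratio 2:1); the short ones are alpha_{1,2,4,5}. The associated Dynkin diagram is a chain of 5 nodes with a double edge at one end; the terminal node there is the unique long simple root (C_5), so the type is C_5 (the algebra sp(10)).

type C_5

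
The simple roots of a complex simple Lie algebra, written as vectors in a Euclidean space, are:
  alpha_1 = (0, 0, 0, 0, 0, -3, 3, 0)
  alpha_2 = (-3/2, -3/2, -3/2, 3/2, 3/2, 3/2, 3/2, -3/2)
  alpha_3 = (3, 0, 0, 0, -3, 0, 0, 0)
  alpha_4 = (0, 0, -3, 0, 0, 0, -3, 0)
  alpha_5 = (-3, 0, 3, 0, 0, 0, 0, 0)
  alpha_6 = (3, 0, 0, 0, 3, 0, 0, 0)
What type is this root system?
type E_6

Compute the Cartan integers a_ij = 2(alpha_i, alpha_j)/(alpha_j, alpha_j); the resulting 6x6 Cartan matrix is
[[2, 0, 0, -1, 0, 0], [0, 2, -1, 0, 0, 0], [0, -1, 2, 0, -1, 0], [-1, 0, 0, 2, -1, 0], [0, 0, -1, -1, 2, -1], [0, 0, 0, 0, -1, 2]].
All simple roots have the same length, so the diagram is simply laced. The associated Dynkin diagram is a chain of 5 nodes with one extra node attached to the third node from one end (E_6), so the type is E_6.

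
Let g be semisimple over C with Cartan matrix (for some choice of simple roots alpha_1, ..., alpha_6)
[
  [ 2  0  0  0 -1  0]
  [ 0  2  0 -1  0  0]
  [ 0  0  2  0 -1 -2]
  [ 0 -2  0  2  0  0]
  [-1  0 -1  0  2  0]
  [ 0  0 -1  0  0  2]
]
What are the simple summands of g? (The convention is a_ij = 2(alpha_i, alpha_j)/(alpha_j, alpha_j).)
The diagram associated to this matrix has two connected components: the simple roots {alpha_2, alpha_4} form a chain of 2 nodes with a double edge at one end; the terminal node there is the unique short simple root (B_2), and {alpha_1, alpha_3, alpha_5, alpha_6} form a chain of 4 nodes with a double edge at one end; the terminal node there is the unique short simple root (B_4). A semisimple Lie algebra decomposes uniquely as the direct sum of simple ideals, one per connected component of its Dynkin diagram, so g ≅ B_2 ⊕ B_4 (dimension 10 + 36 = 46).

B2 ⊕ B4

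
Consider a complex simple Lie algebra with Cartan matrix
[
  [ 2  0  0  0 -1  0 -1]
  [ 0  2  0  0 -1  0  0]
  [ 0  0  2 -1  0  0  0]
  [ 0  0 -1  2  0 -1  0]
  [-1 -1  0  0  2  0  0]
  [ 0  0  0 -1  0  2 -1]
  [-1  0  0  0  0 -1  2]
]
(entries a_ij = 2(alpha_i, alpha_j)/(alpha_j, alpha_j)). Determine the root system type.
type A_7

The matrix has rank 7 with 2's on the diagonal. Reading the off-diagonal entries as Dynkin edges (a single edge where a_ij = a_ji = -1; a double or triple edge where a_ij * a_ji = 2 or 3), the diagram is a chain of 7 nodes with single edges (A_7). One simple-root ordering that puts it in standard form is (alpha_3, alpha_4, alpha_6, alpha_7, alpha_1, alpha_5, alpha_2). So the algebra is type A_7, i.e. sl(8).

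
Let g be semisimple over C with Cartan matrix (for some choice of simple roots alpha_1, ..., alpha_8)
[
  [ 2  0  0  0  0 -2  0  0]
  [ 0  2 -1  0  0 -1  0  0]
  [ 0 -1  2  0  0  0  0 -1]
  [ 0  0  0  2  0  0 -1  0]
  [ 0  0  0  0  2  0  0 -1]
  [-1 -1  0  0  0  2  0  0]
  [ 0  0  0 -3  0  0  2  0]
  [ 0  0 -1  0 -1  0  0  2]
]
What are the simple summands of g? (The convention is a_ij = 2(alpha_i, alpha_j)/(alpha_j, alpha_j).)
C_6 (sp(12)) + G_2

The diagram associated to this matrix has two connected components: the simple roots {alpha_1, alpha_2, alpha_3, alpha_5, alpha_6, alpha_8} form a chain of 6 nodes with a double edge at one end; the terminal node there is the unique long simple root (C_6), and {alpha_4, alpha_7} form two nodes joined by a triple edge (G_2). A semisimple Lie algebra decomposes uniquely as the direct sum of simple ideals, one per connected component of its Dynkin diagram, so g ≅ C_6 ⊕ G_2 (dimension 78 + 14 = 92).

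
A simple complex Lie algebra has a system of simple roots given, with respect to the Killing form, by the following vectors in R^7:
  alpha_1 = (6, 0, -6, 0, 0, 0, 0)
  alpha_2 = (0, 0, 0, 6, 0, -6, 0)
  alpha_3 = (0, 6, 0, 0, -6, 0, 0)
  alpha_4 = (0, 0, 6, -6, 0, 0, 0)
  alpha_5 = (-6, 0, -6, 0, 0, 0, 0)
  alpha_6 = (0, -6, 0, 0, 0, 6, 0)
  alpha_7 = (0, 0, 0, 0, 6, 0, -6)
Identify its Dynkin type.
type D_7

Compute the Cartan integers a_ij = 2(alpha_i, alpha_j)/(alpha_j, alpha_j); the resulting 7x7 Cartan matrix is
[[2, 0, 0, -1, 0, 0, 0], [0, 2, 0, -1, 0, -1, 0], [0, 0, 2, 0, 0, -1, -1], [-1, -1, 0, 2, -1, 0, 0], [0, 0, 0, -1, 2, 0, 0], [0, -1, -1, 0, 0, 2, 0], [0, 0, -1, 0, 0, 0, 2]].
All simple roots have the same length, so the diagram is simply laced. The associated Dynkin diagram is a chain of 5 nodes with a fork of two nodes at one end (D_7), so the type is D_7 (the algebra so(14)).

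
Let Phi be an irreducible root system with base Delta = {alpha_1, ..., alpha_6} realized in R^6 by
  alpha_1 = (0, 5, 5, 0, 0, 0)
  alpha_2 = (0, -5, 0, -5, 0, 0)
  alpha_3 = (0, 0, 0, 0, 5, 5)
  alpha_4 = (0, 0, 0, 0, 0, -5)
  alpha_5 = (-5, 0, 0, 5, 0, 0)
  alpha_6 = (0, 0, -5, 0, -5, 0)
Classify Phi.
B_6 (so(13))

Compute the Cartan integers a_ij = 2(alpha_i, alpha_j)/(alpha_j, alpha_j); the resulting 6x6 Cartan matrix is
[[2, -1, 0, 0, 0, -1], [-1, 2, 0, 0, -1, 0], [0, 0, 2, -2, 0, -1], [0, 0, -1, 2, 0, 0], [0, -1, 0, 0, 2, 0], [-1, 0, -1, 0, 0, 2]].
The roots have two lengths (squared-length ratio 2:1); the short ones are alpha_{4}. The associated Dynkin diagram is a chain of 6 nodes with a double edge at one end; the terminal node there is the unique short simple root (B_6), so the type is B_6 (the algebra so(13)).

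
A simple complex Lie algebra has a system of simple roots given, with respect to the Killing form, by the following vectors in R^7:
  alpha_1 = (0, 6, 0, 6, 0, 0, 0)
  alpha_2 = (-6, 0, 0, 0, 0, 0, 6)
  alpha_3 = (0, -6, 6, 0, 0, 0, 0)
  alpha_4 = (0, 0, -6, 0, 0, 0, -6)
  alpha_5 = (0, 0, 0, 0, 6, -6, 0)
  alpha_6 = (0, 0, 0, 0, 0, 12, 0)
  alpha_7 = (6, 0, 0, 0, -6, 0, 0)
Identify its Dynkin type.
Compute the Cartan integers a_ij = 2(alpha_i, alpha_j)/(alpha_j, alpha_j); the resulting 7x7 Cartan matrix is
[[2, 0, -1, 0, 0, 0, 0], [0, 2, 0, -1, 0, 0, -1], [-1, 0, 2, -1, 0, 0, 0], [0, -1, -1, 2, 0, 0, 0], [0, 0, 0, 0, 2, -1, -1], [0, 0, 0, 0, -2, 2, 0], [0, -1, 0, 0, -1, 0, 2]].
The roots have two lengths (squared-length ratio 2:1); the short ones are alpha_{1,2,3,4,5,7}. The associated Dynkin diagram is a chain of 7 nodes with a double edge at one end; the terminal node there is the unique long simple root (C_7), so the type is C_7 (the algebra sp(14)).

C_7 (sp(14))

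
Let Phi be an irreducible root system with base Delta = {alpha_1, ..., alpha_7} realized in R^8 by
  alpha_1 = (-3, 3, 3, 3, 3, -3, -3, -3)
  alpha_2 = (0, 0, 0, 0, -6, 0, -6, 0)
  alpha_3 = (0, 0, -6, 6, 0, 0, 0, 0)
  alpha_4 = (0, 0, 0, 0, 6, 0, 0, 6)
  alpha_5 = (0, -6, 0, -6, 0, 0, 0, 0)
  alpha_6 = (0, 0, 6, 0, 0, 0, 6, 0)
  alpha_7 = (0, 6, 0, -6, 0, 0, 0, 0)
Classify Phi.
E_7

Compute the Cartan integers a_ij = 2(alpha_i, alpha_j)/(alpha_j, alpha_j); the resulting 7x7 Cartan matrix is
[[2, 0, 0, 0, -1, 0, 0], [0, 2, 0, -1, 0, -1, 0], [0, 0, 2, 0, -1, -1, -1], [0, -1, 0, 2, 0, 0, 0], [-1, 0, -1, 0, 2, 0, 0], [0, -1, -1, 0, 0, 2, 0], [0, 0, -1, 0, 0, 0, 2]].
All simple roots have the same length, so the diagram is simply laced. The associated Dynkin diagram is a chain of 6 nodes with one extra node attached to the third node from one end (E_7), so the type is E_7.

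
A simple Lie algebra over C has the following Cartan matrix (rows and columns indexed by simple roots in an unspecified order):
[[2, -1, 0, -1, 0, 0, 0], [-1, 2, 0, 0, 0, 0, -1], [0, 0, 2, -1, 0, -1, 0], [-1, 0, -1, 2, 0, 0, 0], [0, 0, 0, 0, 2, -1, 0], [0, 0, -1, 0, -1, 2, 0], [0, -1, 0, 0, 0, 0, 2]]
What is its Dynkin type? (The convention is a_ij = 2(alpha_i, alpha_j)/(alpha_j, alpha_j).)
A7

The matrix has rank 7 with 2's on the diagonal. Reading the off-diagonal entries as Dynkin edges (a single edge where a_ij = a_ji = -1; a double or triple edge where a_ij * a_ji = 2 or 3), the diagram is a chain of 7 nodes with single edges (A_7). One simple-root ordering that puts it in standard form is (alpha_5, alpha_6, alpha_3, alpha_4, alpha_1, alpha_2, alpha_7). So the algebra is type A_7, i.e. sl(8).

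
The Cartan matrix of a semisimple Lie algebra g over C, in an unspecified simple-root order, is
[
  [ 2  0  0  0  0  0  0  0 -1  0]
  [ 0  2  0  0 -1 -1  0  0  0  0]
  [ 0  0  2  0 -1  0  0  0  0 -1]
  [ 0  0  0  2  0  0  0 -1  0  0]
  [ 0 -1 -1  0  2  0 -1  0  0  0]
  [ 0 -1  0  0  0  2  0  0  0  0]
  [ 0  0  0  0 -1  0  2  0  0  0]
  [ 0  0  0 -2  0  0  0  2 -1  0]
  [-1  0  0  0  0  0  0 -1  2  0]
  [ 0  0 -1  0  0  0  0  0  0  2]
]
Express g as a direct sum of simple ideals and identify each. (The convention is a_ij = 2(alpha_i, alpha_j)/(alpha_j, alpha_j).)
B_4 (so(9)) + E_6

The diagram associated to this matrix has two connected components: the simple roots {alpha_1, alpha_4, alpha_8, alpha_9} form a chain of 4 nodes with a double edge at one end; the terminal node there is the unique short simple root (B_4), and {alpha_2, alpha_3, alpha_5, alpha_6, alpha_7, alpha_10} form a chain of 5 nodes with one extra node attached to the third node from one end (E_6). A semisimple Lie algebra decomposes uniquely as the direct sum of simple ideals, one per connected component of its Dynkin diagram, so g ≅ B_4 ⊕ E_6 (dimension 36 + 78 = 114).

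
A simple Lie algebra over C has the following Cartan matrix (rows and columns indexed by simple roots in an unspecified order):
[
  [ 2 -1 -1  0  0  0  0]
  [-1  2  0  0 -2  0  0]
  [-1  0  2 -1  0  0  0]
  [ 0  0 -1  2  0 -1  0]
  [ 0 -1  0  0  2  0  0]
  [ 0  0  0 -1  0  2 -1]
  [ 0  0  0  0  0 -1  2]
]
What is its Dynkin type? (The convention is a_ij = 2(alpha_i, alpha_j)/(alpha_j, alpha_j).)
B_7 (so(15))

The matrix has rank 7 with 2's on the diagonal. Reading the off-diagonal entries as Dynkin edges (a single edge where a_ij = a_ji = -1; a double or triple edge where a_ij * a_ji = 2 or 3), the diagram is a chain of 7 nodes with a double edge at one end; the terminal node there is the unique short simple root (B_7). One simple-root ordering that puts it in standard form is (alpha_7, alpha_6, alpha_4, alpha_3, alpha_1, alpha_2, alpha_5). So the algebra is type B_7, i.e. so(15).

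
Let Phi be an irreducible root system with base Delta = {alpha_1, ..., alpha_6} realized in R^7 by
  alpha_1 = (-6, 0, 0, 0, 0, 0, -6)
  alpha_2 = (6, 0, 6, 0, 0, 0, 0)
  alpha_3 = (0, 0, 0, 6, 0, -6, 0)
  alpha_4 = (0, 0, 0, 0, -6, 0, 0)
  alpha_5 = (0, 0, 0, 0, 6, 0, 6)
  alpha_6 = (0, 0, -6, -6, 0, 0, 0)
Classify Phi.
B_6

Compute the Cartan integers a_ij = 2(alpha_i, alpha_j)/(alpha_j, alpha_j); the resulting 6x6 Cartan matrix is
[[2, -1, 0, 0, -1, 0], [-1, 2, 0, 0, 0, -1], [0, 0, 2, 0, 0, -1], [0, 0, 0, 2, -1, 0], [-1, 0, 0, -2, 2, 0], [0, -1, -1, 0, 0, 2]].
The roots have two lengths (squared-length ratio 2:1); the short ones are alpha_{4}. The associated Dynkin diagram is a chain of 6 nodes with a double edge at one end; the terminal node there is the unique short simple root (B_6), so the type is B_6 (the algebra so(13)).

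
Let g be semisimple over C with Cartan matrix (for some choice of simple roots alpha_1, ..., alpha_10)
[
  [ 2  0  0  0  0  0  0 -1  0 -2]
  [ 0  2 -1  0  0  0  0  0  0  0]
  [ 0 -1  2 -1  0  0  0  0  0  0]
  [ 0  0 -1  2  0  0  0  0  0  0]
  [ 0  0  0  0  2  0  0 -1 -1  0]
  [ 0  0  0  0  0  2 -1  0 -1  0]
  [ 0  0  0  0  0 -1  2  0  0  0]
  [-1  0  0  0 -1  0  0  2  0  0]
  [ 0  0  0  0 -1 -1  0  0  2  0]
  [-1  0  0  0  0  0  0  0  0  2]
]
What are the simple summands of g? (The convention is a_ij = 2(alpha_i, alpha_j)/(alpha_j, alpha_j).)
type A_3 ⊕ type B_7

The diagram associated to this matrix has two connected components: the simple roots {alpha_2, alpha_3, alpha_4} form a chain of 3 nodes with single edges (A_3), and {alpha_1, alpha_5, alpha_6, alpha_7, alpha_8, alpha_9, alpha_10} form a chain of 7 nodes with a double edge at one end; the terminal node there is the unique short simple root (B_7). A semisimple Lie algebra decomposes uniquely as the direct sum of simple ideals, one per connected component of its Dynkin diagram, so g ≅ A_3 ⊕ B_7 (dimension 15 + 105 = 120).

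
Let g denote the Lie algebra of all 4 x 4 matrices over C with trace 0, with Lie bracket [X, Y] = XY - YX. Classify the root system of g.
A3

This is sl(4), which has dimension 4^2 - 1 = 15 and rank 4 - 1 = 3 (a Cartan subalgebra is the diagonal traceless matrices). In the classification of classical Lie algebras, the special linear algebra sl(n+1) has type A_n; here n = 3, so the Dynkin diagram is a chain of 3 nodes with single edges (A_3). Hence the type is A_3.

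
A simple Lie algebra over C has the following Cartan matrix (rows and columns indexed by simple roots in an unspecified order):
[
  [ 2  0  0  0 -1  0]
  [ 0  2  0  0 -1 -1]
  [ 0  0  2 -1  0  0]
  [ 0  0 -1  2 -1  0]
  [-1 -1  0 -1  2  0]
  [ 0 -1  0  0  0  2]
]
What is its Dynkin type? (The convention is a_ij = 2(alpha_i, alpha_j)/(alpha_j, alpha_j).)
The matrix has rank 6 with 2's on the diagonal. Reading the off-diagonal entries as Dynkin edges (a single edge where a_ij = a_ji = -1; a double or triple edge where a_ij * a_ji = 2 or 3), the diagram is a chain of 5 nodes with one extra node attached to the third node from one end (E_6). One simple-root ordering that puts it in standard form is (alpha_6, alpha_1, alpha_2, alpha_5, alpha_4, alpha_3). So the algebra is type E_6.

E_6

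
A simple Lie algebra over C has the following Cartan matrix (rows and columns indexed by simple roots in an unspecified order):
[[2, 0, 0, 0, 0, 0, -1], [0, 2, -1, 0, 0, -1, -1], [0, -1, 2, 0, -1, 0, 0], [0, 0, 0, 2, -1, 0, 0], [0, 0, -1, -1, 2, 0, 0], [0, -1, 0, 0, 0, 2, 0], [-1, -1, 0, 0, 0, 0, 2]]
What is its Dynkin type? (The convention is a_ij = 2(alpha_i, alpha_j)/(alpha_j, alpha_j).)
E_7

The matrix has rank 7 with 2's on the diagonal. Reading the off-diagonal entries as Dynkin edges (a single edge where a_ij = a_ji = -1; a double or triple edge where a_ij * a_ji = 2 or 3), the diagram is a chain of 6 nodes with one extra node attached to the third node from one end (E_7). One simple-root ordering that puts it in standard form is (alpha_1, alpha_6, alpha_7, alpha_2, alpha_3, alpha_5, alpha_4). So the algebra is type E_7.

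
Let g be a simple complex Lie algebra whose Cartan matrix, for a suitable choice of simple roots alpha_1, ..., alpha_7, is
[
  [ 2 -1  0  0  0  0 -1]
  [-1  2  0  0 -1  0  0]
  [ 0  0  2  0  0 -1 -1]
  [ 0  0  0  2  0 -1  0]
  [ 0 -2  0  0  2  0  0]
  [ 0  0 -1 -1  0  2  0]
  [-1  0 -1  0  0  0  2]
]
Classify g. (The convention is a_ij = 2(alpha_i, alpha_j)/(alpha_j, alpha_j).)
C7

The matrix has rank 7 with 2's on the diagonal. Reading the off-diagonal entries as Dynkin edges (a single edge where a_ij = a_ji = -1; a double or triple edge where a_ij * a_ji = 2 or 3), the diagram is a chain of 7 nodes with a double edge at one end; the terminal node there is the unique long simple root (C_7). One simple-root ordering that puts it in standard form is (alpha_4, alpha_6, alpha_3, alpha_7, alpha_1, alpha_2, alpha_5). So the algebra is type C_7, i.e. sp(14).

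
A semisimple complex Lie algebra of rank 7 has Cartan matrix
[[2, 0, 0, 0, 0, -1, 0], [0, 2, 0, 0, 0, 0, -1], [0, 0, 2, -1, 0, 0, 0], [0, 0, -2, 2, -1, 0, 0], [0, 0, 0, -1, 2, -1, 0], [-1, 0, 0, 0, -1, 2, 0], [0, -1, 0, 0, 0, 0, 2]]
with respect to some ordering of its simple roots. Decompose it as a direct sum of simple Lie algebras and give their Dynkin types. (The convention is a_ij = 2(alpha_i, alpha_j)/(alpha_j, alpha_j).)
The diagram associated to this matrix has two connected components: the simple roots {alpha_2, alpha_7} form a chain of 2 nodes with single edges (A_2), and {alpha_1, alpha_3, alpha_4, alpha_5, alpha_6} form a chain of 5 nodes with a double edge at one end; the terminal node there is the unique short simple root (B_5). A semisimple Lie algebra decomposes uniquely as the direct sum of simple ideals, one per connected component of its Dynkin diagram, so g ≅ A_2 ⊕ B_5 (dimension 8 + 55 = 63).

type A_2 ⊕ type B_5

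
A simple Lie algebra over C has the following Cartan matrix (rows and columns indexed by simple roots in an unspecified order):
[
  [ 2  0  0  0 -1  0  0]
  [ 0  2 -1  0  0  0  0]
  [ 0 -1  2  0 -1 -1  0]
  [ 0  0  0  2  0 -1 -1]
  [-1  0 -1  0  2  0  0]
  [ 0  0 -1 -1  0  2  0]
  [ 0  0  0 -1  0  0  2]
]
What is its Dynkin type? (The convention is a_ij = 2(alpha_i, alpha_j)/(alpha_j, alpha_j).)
The matrix has rank 7 with 2's on the diagonal. Reading the off-diagonal entries as Dynkin edges (a single edge where a_ij = a_ji = -1; a double or triple edge where a_ij * a_ji = 2 or 3), the diagram is a chain of 6 nodes with one extra node attached to the third node from one end (E_7). One simple-root ordering that puts it in standard form is (alpha_1, alpha_2, alpha_5, alpha_3, alpha_6, alpha_4, alpha_7). So the algebra is type E_7.

E_7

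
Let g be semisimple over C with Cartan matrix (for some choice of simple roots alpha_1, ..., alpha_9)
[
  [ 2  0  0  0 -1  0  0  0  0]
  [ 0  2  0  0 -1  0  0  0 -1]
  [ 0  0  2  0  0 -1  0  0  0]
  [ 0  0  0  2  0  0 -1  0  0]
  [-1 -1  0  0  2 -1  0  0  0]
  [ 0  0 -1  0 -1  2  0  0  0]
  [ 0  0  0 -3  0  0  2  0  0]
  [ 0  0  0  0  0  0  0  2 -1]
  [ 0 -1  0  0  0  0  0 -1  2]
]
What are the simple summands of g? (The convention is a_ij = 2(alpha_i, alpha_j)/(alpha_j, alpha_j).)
E_7 ⊕ G_2

The diagram associated to this matrix has two connected components: the simple roots {alpha_1, alpha_2, alpha_3, alpha_5, alpha_6, alpha_8, alpha_9} form a chain of 6 nodes with one extra node attached to the third node from one end (E_7), and {alpha_4, alpha_7} form two nodes joined by a triple edge (G_2). A semisimple Lie algebra decomposes uniquely as the direct sum of simple ideals, one per connected component of its Dynkin diagram, so g ≅ E_7 ⊕ G_2 (dimension 133 + 14 = 147).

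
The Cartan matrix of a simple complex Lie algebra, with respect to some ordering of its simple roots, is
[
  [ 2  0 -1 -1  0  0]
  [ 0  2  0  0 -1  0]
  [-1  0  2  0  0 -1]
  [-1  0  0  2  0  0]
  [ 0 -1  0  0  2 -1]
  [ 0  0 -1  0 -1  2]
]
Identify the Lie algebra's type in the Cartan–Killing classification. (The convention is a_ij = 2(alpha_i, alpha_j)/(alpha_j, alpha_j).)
The matrix has rank 6 with 2's on the diagonal. Reading the off-diagonal entries as Dynkin edges (a single edge where a_ij = a_ji = -1; a double or triple edge where a_ij * a_ji = 2 or 3), the diagram is a chain of 6 nodes with single edges (A_6). One simple-root ordering that puts it in standard form is (alpha_2, alpha_5, alpha_6, alpha_3, alpha_1, alpha_4). So the algebra is type A_6, i.e. sl(7).

A6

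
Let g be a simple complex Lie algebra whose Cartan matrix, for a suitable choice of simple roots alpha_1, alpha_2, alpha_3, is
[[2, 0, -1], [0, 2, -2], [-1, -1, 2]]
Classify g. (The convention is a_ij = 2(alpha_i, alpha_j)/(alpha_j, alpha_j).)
The matrix has rank 3 with 2's on the diagonal. Reading the off-diagonal entries as Dynkin edges (a single edge where a_ij = a_ji = -1; a double or triple edge where a_ij * a_ji = 2 or 3), the diagram is a chain of 3 nodes with a double edge at one end; the terminal node there is the unique long simple root (C_3). One simple-root ordering that puts it in standard form is (alpha_1, alpha_3, alpha_2). So the algebra is type C_3, i.e. sp(6).

C3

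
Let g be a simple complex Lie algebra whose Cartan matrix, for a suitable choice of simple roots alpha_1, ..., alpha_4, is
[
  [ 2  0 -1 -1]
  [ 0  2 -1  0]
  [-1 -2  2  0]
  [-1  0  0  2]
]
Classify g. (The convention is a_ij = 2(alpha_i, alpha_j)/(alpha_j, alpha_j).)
B4

The matrix has rank 4 with 2's on the diagonal. Reading the off-diagonal entries as Dynkin edges (a single edge where a_ij = a_ji = -1; a double or triple edge where a_ij * a_ji = 2 or 3), the diagram is a chain of 4 nodes with a double edge at one end; the terminal node there is the unique short simple root (B_4). One simple-root ordering that puts it in standard form is (alpha_4, alpha_1, alpha_3, alpha_2). So the algebra is type B_4, i.e. so(9).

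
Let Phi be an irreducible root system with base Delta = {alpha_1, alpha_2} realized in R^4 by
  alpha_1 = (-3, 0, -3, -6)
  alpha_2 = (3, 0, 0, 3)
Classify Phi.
Compute the Cartan integers a_ij = 2(alpha_i, alpha_j)/(alpha_j, alpha_j); the resulting 2x2 Cartan matrix is
[[2, -3], [-1, 2]].
The roots have two lengths (squared-length ratio 3:1); the short ones are alpha_{2}. The associated Dynkin diagram is two nodes joined by a triple edge (G_2), so the type is G_2.

G_2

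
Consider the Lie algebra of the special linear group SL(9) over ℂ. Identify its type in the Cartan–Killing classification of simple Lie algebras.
A_8 (sl(9))

This is sl(9), which has dimension 9^2 - 1 = 80 and rank 9 - 1 = 8 (a Cartan subalgebra is the diagonal traceless matrices). In the classification of classical Lie algebras, the special linear algebra sl(n+1) has type A_n; here n = 8, so the Dynkin diagram is a chain of 8 nodes with single edges (A_8). Hence the type is A_8.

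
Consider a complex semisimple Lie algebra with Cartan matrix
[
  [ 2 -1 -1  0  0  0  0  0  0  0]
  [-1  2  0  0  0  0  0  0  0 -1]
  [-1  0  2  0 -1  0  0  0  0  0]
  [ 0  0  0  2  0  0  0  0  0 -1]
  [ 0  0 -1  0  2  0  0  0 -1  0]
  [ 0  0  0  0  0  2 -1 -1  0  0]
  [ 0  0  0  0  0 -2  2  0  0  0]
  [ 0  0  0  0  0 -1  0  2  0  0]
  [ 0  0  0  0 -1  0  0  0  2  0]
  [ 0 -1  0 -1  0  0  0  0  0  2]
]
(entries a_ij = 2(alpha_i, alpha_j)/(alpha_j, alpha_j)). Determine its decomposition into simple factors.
The diagram associated to this matrix has two connected components: the simple roots {alpha_1, alpha_2, alpha_3, alpha_4, alpha_5, alpha_9, alpha_10} form a chain of 7 nodes with single edges (A_7), and {alpha_6, alpha_7, alpha_8} form a chain of 3 nodes with a double edge at one end; the terminal node there is the unique long simple root (C_3). A semisimple Lie algebra decomposes uniquely as the direct sum of simple ideals, one per connected component of its Dynkin diagram, so g ≅ A_7 ⊕ C_3 (dimension 63 + 21 = 84).

A_7 + C_3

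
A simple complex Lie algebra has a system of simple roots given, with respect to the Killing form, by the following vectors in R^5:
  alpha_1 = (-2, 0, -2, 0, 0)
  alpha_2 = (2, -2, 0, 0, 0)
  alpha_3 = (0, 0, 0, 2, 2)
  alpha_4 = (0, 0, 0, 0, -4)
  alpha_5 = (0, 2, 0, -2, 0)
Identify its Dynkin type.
Compute the Cartan integers a_ij = 2(alpha_i, alpha_j)/(alpha_j, alpha_j); the resulting 5x5 Cartan matrix is
[[2, -1, 0, 0, 0], [-1, 2, 0, 0, -1], [0, 0, 2, -1, -1], [0, 0, -2, 2, 0], [0, -1, -1, 0, 2]].
The roots have two lengths (squared-length ratio 2:1); the short ones are alpha_{1,2,3,5}. The associated Dynkin diagram is a chain of 5 nodes with a double edge at one end; the terminal node there is the unique long simple root (C_5), so the type is C_5 (the algebra sp(10)).

C_5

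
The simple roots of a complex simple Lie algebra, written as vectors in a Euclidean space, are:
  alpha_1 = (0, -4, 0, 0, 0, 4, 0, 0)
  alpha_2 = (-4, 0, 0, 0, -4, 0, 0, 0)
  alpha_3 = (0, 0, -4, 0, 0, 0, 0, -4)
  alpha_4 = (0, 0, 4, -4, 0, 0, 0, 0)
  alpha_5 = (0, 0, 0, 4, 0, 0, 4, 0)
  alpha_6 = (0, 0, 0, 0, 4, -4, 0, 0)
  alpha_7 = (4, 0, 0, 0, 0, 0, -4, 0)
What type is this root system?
type A_7

Compute the Cartan integers a_ij = 2(alpha_i, alpha_j)/(alpha_j, alpha_j); the resulting 7x7 Cartan matrix is
[[2, 0, 0, 0, 0, -1, 0], [0, 2, 0, 0, 0, -1, -1], [0, 0, 2, -1, 0, 0, 0], [0, 0, -1, 2, -1, 0, 0], [0, 0, 0, -1, 2, 0, -1], [-1, -1, 0, 0, 0, 2, 0], [0, -1, 0, 0, -1, 0, 2]].
All simple roots have the same length, so the diagram is simply laced. The associated Dynkin diagram is a chain of 7 nodes with single edges (A_7), so the type is A_7 (the algebra sl(8)).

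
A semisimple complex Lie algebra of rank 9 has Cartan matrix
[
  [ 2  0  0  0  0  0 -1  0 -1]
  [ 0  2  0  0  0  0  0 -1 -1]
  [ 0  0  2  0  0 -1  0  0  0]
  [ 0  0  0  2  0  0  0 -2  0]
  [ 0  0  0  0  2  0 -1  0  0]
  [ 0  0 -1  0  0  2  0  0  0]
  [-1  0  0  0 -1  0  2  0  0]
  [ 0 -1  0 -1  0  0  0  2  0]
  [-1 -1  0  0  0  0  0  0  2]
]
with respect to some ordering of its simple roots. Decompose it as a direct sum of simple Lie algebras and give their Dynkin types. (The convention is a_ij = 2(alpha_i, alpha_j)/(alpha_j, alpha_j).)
A_2 ⊕ C_7

The diagram associated to this matrix has two connected components: the simple roots {alpha_3, alpha_6} form a chain of 2 nodes with single edges (A_2), and {alpha_1, alpha_2, alpha_4, alpha_5, alpha_7, alpha_8, alpha_9} form a chain of 7 nodes with a double edge at one end; the terminal node there is the unique long simple root (C_7). A semisimple Lie algebra decomposes uniquely as the direct sum of simple ideals, one per connected component of its Dynkin diagram, so g ≅ A_2 ⊕ C_7 (dimension 8 + 105 = 113).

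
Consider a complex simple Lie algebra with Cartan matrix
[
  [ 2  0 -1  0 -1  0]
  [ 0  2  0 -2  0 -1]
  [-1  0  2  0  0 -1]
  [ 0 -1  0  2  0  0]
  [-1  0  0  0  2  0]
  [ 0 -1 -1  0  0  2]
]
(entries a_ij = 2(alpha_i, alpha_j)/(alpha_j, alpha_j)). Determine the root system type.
The matrix has rank 6 with 2's on the diagonal. Reading the off-diagonal entries as Dynkin edges (a single edge where a_ij = a_ji = -1; a double or triple edge where a_ij * a_ji = 2 or 3), the diagram is a chain of 6 nodes with a double edge at one end; the terminal node there is the unique short simple root (B_6). One simple-root ordering that puts it in standard form is (alpha_5, alpha_1, alpha_3, alpha_6, alpha_2, alpha_4). So the algebra is type B_6, i.e. so(13).

B_6 (so(13))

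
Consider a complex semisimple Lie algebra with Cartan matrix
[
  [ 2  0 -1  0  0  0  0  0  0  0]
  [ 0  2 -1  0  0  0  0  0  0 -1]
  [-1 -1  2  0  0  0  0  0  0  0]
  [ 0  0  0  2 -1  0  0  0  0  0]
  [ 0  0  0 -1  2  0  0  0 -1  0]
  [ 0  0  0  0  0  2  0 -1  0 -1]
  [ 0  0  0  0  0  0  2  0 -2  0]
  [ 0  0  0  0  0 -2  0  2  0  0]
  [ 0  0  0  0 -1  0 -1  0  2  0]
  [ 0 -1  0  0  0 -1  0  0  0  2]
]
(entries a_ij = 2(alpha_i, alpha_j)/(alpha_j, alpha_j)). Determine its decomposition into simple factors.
The diagram associated to this matrix has two connected components: the simple roots {alpha_4, alpha_5, alpha_7, alpha_9} form a chain of 4 nodes with a double edge at one end; the terminal node there is the unique long simple root (C_4), and {alpha_1, alpha_2, alpha_3, alpha_6, alpha_8, alpha_10} form a chain of 6 nodes with a double edge at one end; the terminal node there is the unique long simple root (C_6). A semisimple Lie algebra decomposes uniquely as the direct sum of simple ideals, one per connected component of its Dynkin diagram, so g ≅ C_4 ⊕ C_6 (dimension 36 + 78 = 114).

C_4 (sp(8)) + C_6 (sp(12))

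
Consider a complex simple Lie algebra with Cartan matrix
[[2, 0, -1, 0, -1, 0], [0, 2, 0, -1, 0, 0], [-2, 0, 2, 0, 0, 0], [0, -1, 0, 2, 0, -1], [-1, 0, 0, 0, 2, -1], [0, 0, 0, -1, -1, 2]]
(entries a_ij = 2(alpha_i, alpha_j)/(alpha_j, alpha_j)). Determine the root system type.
The matrix has rank 6 with 2's on the diagonal. Reading the off-diagonal entries as Dynkin edges (a single edge where a_ij = a_ji = -1; a double or triple edge where a_ij * a_ji = 2 or 3), the diagram is a chain of 6 nodes with a double edge at one end; the terminal node there is the unique long simple root (C_6). One simple-root ordering that puts it in standard form is (alpha_2, alpha_4, alpha_6, alpha_5, alpha_1, alpha_3). So the algebra is type C_6, i.e. sp(12).

C6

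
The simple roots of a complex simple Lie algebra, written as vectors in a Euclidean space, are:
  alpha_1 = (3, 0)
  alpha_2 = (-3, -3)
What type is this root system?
Compute the Cartan integers a_ij = 2(alpha_i, alpha_j)/(alpha_j, alpha_j); the resulting 2x2 Cartan matrix is
[[2, -1], [-2, 2]].
The roots have two lengths (squared-length ratio 2:1); the short ones are alpha_{1}. The associated Dynkin diagram is a chain of 2 nodes with a double edge at one end; the terminal node there is the unique short simple root (B_2), so the type is B_2 (the algebra so(5)).

B_2 (so(5))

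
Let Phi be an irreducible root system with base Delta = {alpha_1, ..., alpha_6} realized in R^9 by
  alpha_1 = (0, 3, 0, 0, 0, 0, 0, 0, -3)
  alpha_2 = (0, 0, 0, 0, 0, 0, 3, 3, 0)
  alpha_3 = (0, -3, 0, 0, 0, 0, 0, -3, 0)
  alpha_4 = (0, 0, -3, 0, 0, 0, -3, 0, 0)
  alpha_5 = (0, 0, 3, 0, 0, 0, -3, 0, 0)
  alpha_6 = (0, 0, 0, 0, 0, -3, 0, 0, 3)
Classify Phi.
D_6

Compute the Cartan integers a_ij = 2(alpha_i, alpha_j)/(alpha_j, alpha_j); the resulting 6x6 Cartan matrix is
[[2, 0, -1, 0, 0, -1], [0, 2, -1, -1, -1, 0], [-1, -1, 2, 0, 0, 0], [0, -1, 0, 2, 0, 0], [0, -1, 0, 0, 2, 0], [-1, 0, 0, 0, 0, 2]].
All simple roots have the same length, so the diagram is simply laced. The associated Dynkin diagram is a chain of 4 nodes with a fork of two nodes at one end (D_6), so the type is D_6 (the algebra so(12)).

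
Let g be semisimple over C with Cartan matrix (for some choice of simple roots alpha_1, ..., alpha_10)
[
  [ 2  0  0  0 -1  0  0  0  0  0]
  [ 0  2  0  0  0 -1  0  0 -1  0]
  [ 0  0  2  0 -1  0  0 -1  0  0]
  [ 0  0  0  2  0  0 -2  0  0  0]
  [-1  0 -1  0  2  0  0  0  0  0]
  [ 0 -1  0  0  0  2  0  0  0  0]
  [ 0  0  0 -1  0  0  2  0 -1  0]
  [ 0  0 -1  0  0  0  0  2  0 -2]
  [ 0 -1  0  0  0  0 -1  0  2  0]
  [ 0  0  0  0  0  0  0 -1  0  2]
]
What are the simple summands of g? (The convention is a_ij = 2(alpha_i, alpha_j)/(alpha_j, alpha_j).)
B_5 (so(11)) ⊕ C_5 (sp(10))

The diagram associated to this matrix has two connected components: the simple roots {alpha_1, alpha_3, alpha_5, alpha_8, alpha_10} form a chain of 5 nodes with a double edge at one end; the terminal node there is the unique short simple root (B_5), and {alpha_2, alpha_4, alpha_6, alpha_7, alpha_9} form a chain of 5 nodes with a double edge at one end; the terminal node there is the unique long simple root (C_5). A semisimple Lie algebra decomposes uniquely as the direct sum of simple ideals, one per connected component of its Dynkin diagram, so g ≅ B_5 ⊕ C_5 (dimension 55 + 55 = 110).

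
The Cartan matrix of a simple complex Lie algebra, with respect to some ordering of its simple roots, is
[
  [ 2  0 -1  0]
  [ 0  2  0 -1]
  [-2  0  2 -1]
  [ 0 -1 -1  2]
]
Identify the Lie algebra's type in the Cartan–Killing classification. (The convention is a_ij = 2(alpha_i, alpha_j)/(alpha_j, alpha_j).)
The matrix has rank 4 with 2's on the diagonal. Reading the off-diagonal entries as Dynkin edges (a single edge where a_ij = a_ji = -1; a double or triple edge where a_ij * a_ji = 2 or 3), the diagram is a chain of 4 nodes with a double edge at one end; the terminal node there is the unique short simple root (B_4). One simple-root ordering that puts it in standard form is (alpha_2, alpha_4, alpha_3, alpha_1). So the algebra is type B_4, i.e. so(9).

type B_4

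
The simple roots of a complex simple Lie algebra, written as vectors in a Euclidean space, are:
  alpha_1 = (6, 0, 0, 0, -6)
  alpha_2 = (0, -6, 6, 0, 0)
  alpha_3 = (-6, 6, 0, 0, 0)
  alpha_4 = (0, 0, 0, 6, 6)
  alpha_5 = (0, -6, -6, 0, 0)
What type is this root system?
Compute the Cartan integers a_ij = 2(alpha_i, alpha_j)/(alpha_j, alpha_j); the resulting 5x5 Cartan matrix is
[[2, 0, -1, -1, 0], [0, 2, -1, 0, 0], [-1, -1, 2, 0, -1], [-1, 0, 0, 2, 0], [0, 0, -1, 0, 2]].
All simple roots have the same length, so the diagram is simply laced. The associated Dynkin diagram is a chain of 3 nodes with a fork of two nodes at one end (D_5), so the type is D_5 (the algebra so(10)).

D_5 (so(10))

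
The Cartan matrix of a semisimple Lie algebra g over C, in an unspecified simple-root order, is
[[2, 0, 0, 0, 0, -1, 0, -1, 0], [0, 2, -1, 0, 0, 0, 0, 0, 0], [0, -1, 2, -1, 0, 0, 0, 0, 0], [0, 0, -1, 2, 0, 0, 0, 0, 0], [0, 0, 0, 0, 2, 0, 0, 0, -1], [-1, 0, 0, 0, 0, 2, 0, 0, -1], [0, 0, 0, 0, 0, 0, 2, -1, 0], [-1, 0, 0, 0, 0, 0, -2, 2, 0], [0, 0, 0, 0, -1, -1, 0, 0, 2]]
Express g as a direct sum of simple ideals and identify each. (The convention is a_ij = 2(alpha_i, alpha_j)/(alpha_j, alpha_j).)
The diagram associated to this matrix has two connected components: the simple roots {alpha_2, alpha_3, alpha_4} form a chain of 3 nodes with single edges (A_3), and {alpha_1, alpha_5, alpha_6, alpha_7, alpha_8, alpha_9} form a chain of 6 nodes with a double edge at one end; the terminal node there is the unique short simple root (B_6). A semisimple Lie algebra decomposes uniquely as the direct sum of simple ideals, one per connected component of its Dynkin diagram, so g ≅ A_3 ⊕ B_6 (dimension 15 + 78 = 93).

A_3 (sl(4)) + B_6 (so(13))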